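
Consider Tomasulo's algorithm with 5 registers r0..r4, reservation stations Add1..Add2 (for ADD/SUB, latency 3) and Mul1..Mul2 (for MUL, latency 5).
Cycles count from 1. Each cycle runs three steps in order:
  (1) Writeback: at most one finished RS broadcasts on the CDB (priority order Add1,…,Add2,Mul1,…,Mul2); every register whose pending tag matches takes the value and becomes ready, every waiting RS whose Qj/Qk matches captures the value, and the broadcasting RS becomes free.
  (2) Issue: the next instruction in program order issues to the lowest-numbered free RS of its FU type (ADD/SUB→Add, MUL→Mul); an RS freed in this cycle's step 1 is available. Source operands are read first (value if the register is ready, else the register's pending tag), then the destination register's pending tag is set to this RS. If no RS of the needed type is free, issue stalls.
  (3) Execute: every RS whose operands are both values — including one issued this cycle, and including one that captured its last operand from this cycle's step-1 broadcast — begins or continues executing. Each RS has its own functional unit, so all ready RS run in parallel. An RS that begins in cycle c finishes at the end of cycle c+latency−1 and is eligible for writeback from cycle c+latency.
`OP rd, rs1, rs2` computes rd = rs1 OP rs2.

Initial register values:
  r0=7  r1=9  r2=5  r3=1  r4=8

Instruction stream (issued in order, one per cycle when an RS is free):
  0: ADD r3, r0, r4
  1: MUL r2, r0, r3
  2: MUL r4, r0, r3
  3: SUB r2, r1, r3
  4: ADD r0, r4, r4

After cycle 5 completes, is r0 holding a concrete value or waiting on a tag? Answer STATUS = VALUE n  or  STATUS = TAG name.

  c1: issue ADD r3<-Add1  regs: r0:7,r1:9,r2:5,r3:Add1,r4:8
  c2: issue MUL r2<-Mul1  regs: r0:7,r1:9,r2:Mul1,r3:Add1,r4:8
  c3: issue MUL r4<-Mul2  regs: r0:7,r1:9,r2:Mul1,r3:Add1,r4:Mul2
  c4: CDB Add1=15; issue SUB r2<-Add1  regs: r0:7,r1:9,r2:Add1,r3:15,r4:Mul2
  c5: issue ADD r0<-Add2  regs: r0:Add2,r1:9,r2:Add1,r3:15,r4:Mul2

STATUS = TAG Add2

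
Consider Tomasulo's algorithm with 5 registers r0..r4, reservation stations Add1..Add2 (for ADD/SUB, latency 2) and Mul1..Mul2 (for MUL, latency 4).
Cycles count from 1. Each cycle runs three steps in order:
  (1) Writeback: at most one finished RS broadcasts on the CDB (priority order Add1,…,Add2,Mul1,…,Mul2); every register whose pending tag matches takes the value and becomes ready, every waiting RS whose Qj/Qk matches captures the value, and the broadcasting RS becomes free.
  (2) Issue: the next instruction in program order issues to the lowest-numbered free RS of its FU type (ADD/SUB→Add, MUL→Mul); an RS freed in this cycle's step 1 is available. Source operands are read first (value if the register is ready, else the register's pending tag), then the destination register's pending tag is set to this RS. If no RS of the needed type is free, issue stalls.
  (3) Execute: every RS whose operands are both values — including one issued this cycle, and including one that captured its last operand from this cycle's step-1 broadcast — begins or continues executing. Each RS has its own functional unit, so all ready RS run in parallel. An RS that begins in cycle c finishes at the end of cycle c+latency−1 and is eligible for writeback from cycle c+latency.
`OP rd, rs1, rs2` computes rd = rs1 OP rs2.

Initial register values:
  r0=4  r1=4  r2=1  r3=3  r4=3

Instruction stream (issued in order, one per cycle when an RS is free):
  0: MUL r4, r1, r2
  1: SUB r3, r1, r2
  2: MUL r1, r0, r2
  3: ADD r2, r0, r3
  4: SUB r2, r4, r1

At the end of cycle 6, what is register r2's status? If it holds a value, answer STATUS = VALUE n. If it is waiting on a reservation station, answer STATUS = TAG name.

  c1: issue MUL r4<-Mul1  regs: r0:4,r1:4,r2:1,r3:3,r4:Mul1
  c2: issue SUB r3<-Add1  regs: r0:4,r1:4,r2:1,r3:Add1,r4:Mul1
  c3: issue MUL r1<-Mul2  regs: r0:4,r1:Mul2,r2:1,r3:Add1,r4:Mul1
  c4: CDB Add1=3; issue ADD r2<-Add1  regs: r0:4,r1:Mul2,r2:Add1,r3:3,r4:Mul1
  c5: CDB Mul1=4; issue SUB r2<-Add2  regs: r0:4,r1:Mul2,r2:Add2,r3:3,r4:4
  c6: CDB Add1=7  regs: r0:4,r1:Mul2,r2:Add2,r3:3,r4:4

STATUS = TAG Add2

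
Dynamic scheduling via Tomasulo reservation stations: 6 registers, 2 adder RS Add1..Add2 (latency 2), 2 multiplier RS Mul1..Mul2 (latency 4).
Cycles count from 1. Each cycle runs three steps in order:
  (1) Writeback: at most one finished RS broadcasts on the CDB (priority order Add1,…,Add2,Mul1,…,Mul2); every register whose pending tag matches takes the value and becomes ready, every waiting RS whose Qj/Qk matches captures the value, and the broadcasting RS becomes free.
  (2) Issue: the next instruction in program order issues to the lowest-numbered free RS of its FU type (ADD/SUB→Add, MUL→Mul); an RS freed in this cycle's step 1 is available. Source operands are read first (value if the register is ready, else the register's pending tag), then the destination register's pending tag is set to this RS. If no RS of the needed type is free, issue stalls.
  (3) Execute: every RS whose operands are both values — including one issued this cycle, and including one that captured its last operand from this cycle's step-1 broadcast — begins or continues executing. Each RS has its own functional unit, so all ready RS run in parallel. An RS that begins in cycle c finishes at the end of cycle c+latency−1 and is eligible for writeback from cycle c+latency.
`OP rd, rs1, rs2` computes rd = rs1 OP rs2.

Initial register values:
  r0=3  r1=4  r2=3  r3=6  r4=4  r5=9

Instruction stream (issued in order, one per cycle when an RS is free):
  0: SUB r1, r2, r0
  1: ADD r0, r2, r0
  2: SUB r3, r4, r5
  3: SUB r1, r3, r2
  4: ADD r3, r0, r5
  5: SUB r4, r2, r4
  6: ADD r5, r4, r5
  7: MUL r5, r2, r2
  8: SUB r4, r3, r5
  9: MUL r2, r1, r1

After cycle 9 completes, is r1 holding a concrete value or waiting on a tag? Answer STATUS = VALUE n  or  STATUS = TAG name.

STATUS = VALUE -8

  c1: issue SUB r1<-Add1  regs: r0:3,r1:Add1,r2:3,r3:6,r4:4,r5:9
  c2: issue ADD r0<-Add2  regs: r0:Add2,r1:Add1,r2:3,r3:6,r4:4,r5:9
  c3: CDB Add1=0; issue SUB r3<-Add1  regs: r0:Add2,r1:0,r2:3,r3:Add1,r4:4,r5:9
  c4: CDB Add2=6; issue SUB r1<-Add2  regs: r0:6,r1:Add2,r2:3,r3:Add1,r4:4,r5:9
  c5: CDB Add1=-5; issue ADD r3<-Add1  regs: r0:6,r1:Add2,r2:3,r3:Add1,r4:4,r5:9
  c6: stall  regs: r0:6,r1:Add2,r2:3,r3:Add1,r4:4,r5:9
  c7: CDB Add1=15; issue SUB r4<-Add1  regs: r0:6,r1:Add2,r2:3,r3:15,r4:Add1,r5:9
  c8: CDB Add2=-8; issue ADD r5<-Add2  regs: r0:6,r1:-8,r2:3,r3:15,r4:Add1,r5:Add2
  c9: CDB Add1=-1; issue MUL r5<-Mul1  regs: r0:6,r1:-8,r2:3,r3:15,r4:-1,r5:Mul1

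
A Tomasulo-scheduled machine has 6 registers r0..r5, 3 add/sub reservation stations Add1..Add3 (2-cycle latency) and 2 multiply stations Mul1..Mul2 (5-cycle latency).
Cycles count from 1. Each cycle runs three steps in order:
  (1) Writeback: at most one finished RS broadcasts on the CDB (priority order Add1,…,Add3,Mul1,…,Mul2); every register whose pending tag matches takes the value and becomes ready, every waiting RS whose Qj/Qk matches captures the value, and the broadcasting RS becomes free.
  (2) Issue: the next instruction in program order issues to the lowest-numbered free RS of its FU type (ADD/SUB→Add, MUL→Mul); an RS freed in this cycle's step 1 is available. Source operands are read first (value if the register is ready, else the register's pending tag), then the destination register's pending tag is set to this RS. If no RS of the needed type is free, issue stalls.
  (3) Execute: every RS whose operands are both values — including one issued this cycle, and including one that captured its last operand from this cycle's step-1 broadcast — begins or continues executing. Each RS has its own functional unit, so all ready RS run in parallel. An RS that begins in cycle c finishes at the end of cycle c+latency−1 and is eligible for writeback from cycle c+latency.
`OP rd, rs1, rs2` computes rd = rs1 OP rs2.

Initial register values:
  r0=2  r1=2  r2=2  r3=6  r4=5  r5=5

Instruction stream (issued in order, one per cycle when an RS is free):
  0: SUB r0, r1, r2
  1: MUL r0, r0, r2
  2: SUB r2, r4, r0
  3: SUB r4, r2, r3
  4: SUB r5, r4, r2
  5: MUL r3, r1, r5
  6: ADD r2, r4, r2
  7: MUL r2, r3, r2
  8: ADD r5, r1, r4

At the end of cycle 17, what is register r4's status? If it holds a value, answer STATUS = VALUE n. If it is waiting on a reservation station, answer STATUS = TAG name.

c1: issue SUB r0<-Add1 | r0:Add1,r1:2,r2:2,r3:6,r4:5,r5:5
c2: issue MUL r0<-Mul1 | r0:Mul1,r1:2,r2:2,r3:6,r4:5,r5:5
c3: CDB Add1=0; issue SUB r2<-Add1 | r0:Mul1,r1:2,r2:Add1,r3:6,r4:5,r5:5
c4: issue SUB r4<-Add2 | r0:Mul1,r1:2,r2:Add1,r3:6,r4:Add2,r5:5
c5: issue SUB r5<-Add3 | r0:Mul1,r1:2,r2:Add1,r3:6,r4:Add2,r5:Add3
c6: issue MUL r3<-Mul2 | r0:Mul1,r1:2,r2:Add1,r3:Mul2,r4:Add2,r5:Add3
c7: stall | r0:Mul1,r1:2,r2:Add1,r3:Mul2,r4:Add2,r5:Add3
c8: CDB Mul1=0; stall | r0:0,r1:2,r2:Add1,r3:Mul2,r4:Add2,r5:Add3
c9: stall | r0:0,r1:2,r2:Add1,r3:Mul2,r4:Add2,r5:Add3
c10: CDB Add1=5; issue ADD r2<-Add1 | r0:0,r1:2,r2:Add1,r3:Mul2,r4:Add2,r5:Add3
c11: issue MUL r2<-Mul1 | r0:0,r1:2,r2:Mul1,r3:Mul2,r4:Add2,r5:Add3
c12: CDB Add2=-1; issue ADD r5<-Add2 | r0:0,r1:2,r2:Mul1,r3:Mul2,r4:-1,r5:Add2
c13: - | r0:0,r1:2,r2:Mul1,r3:Mul2,r4:-1,r5:Add2
c14: CDB Add1=4 | r0:0,r1:2,r2:Mul1,r3:Mul2,r4:-1,r5:Add2
c15: CDB Add2=1 | r0:0,r1:2,r2:Mul1,r3:Mul2,r4:-1,r5:1
c16: CDB Add3=-6 | r0:0,r1:2,r2:Mul1,r3:Mul2,r4:-1,r5:1
c17: - | r0:0,r1:2,r2:Mul1,r3:Mul2,r4:-1,r5:1

STATUS = VALUE -1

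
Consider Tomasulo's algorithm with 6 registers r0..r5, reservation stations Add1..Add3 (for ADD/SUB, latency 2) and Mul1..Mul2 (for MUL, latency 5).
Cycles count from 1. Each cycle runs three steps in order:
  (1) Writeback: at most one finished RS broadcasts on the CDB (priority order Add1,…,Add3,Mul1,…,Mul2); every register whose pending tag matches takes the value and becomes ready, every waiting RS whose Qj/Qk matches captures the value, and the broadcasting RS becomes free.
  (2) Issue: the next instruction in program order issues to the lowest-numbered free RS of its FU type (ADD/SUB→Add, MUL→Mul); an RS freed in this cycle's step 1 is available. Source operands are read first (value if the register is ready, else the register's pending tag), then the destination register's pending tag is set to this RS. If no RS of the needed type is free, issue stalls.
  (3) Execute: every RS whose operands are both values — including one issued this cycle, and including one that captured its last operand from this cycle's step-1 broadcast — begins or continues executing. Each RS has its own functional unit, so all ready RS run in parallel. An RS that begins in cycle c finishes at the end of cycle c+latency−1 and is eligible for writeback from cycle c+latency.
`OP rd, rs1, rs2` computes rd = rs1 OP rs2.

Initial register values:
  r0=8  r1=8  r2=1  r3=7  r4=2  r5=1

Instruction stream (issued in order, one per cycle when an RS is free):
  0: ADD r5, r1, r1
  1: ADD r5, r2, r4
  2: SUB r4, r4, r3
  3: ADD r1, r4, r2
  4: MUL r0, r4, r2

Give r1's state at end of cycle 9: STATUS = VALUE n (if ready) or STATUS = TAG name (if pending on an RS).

STATUS = VALUE -4

cycle 1: issue ADD r5<-Add1 // r0:8,r1:8,r2:1,r3:7,r4:2,r5:Add1
cycle 2: issue ADD r5<-Add2 // r0:8,r1:8,r2:1,r3:7,r4:2,r5:Add2
cycle 3: CDB Add1=16; issue SUB r4<-Add1 // r0:8,r1:8,r2:1,r3:7,r4:Add1,r5:Add2
cycle 4: CDB Add2=3; issue ADD r1<-Add2 // r0:8,r1:Add2,r2:1,r3:7,r4:Add1,r5:3
cycle 5: CDB Add1=-5; issue MUL r0<-Mul1 // r0:Mul1,r1:Add2,r2:1,r3:7,r4:-5,r5:3
cycle 6: - // r0:Mul1,r1:Add2,r2:1,r3:7,r4:-5,r5:3
cycle 7: CDB Add2=-4 // r0:Mul1,r1:-4,r2:1,r3:7,r4:-5,r5:3
cycle 8: - // r0:Mul1,r1:-4,r2:1,r3:7,r4:-5,r5:3
cycle 9: - // r0:Mul1,r1:-4,r2:1,r3:7,r4:-5,r5:3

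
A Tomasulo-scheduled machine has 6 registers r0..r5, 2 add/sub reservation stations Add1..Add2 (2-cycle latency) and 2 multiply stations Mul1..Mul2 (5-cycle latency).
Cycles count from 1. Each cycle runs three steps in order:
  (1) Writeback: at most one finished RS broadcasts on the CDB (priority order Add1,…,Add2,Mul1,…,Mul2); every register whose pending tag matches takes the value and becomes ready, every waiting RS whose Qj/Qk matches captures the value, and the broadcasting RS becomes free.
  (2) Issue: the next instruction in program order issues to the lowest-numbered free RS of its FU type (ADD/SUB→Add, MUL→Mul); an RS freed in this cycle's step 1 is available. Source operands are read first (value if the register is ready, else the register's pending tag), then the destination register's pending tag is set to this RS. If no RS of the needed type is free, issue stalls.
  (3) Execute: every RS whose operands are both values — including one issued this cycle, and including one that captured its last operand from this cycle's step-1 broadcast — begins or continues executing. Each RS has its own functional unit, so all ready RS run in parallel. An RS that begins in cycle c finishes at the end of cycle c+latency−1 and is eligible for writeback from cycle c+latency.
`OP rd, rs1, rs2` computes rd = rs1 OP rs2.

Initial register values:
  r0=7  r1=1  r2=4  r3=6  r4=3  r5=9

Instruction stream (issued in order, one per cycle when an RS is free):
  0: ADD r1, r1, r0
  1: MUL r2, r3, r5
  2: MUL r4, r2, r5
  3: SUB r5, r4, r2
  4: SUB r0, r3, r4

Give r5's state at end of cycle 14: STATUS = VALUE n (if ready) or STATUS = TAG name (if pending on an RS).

c1: issue ADD r1<-Add1 | r0:7,r1:Add1,r2:4,r3:6,r4:3,r5:9
c2: issue MUL r2<-Mul1 | r0:7,r1:Add1,r2:Mul1,r3:6,r4:3,r5:9
c3: CDB Add1=8; issue MUL r4<-Mul2 | r0:7,r1:8,r2:Mul1,r3:6,r4:Mul2,r5:9
c4: issue SUB r5<-Add1 | r0:7,r1:8,r2:Mul1,r3:6,r4:Mul2,r5:Add1
c5: issue SUB r0<-Add2 | r0:Add2,r1:8,r2:Mul1,r3:6,r4:Mul2,r5:Add1
c6: - | r0:Add2,r1:8,r2:Mul1,r3:6,r4:Mul2,r5:Add1
c7: CDB Mul1=54 | r0:Add2,r1:8,r2:54,r3:6,r4:Mul2,r5:Add1
c8: - | r0:Add2,r1:8,r2:54,r3:6,r4:Mul2,r5:Add1
c9: - | r0:Add2,r1:8,r2:54,r3:6,r4:Mul2,r5:Add1
c10: - | r0:Add2,r1:8,r2:54,r3:6,r4:Mul2,r5:Add1
c11: - | r0:Add2,r1:8,r2:54,r3:6,r4:Mul2,r5:Add1
c12: CDB Mul2=486 | r0:Add2,r1:8,r2:54,r3:6,r4:486,r5:Add1
c13: - | r0:Add2,r1:8,r2:54,r3:6,r4:486,r5:Add1
c14: CDB Add1=432 | r0:Add2,r1:8,r2:54,r3:6,r4:486,r5:432

STATUS = VALUE 432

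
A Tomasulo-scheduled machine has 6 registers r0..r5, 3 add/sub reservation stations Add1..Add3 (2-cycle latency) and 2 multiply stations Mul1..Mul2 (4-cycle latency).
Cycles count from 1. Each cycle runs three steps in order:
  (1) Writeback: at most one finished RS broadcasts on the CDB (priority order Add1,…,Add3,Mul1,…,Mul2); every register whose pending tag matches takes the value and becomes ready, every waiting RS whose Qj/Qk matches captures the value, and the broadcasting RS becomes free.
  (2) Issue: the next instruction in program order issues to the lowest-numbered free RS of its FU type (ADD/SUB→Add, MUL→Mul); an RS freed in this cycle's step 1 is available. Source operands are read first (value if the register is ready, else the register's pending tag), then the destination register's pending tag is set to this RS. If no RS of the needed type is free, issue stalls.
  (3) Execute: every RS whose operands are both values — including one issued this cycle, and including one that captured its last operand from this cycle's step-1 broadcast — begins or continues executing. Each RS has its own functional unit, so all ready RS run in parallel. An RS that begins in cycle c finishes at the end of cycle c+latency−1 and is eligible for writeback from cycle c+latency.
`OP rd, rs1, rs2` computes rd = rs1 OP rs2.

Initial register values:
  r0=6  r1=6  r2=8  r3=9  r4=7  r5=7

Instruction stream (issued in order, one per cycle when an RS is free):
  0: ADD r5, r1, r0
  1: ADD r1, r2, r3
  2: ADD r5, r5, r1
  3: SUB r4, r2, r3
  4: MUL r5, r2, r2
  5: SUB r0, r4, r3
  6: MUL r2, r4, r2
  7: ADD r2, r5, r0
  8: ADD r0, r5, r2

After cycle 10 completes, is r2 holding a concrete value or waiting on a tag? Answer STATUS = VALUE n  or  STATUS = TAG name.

c1: issue ADD r5<-Add1 | r0:6,r1:6,r2:8,r3:9,r4:7,r5:Add1
c2: issue ADD r1<-Add2 | r0:6,r1:Add2,r2:8,r3:9,r4:7,r5:Add1
c3: CDB Add1=12; issue ADD r5<-Add1 | r0:6,r1:Add2,r2:8,r3:9,r4:7,r5:Add1
c4: CDB Add2=17; issue SUB r4<-Add2 | r0:6,r1:17,r2:8,r3:9,r4:Add2,r5:Add1
c5: issue MUL r5<-Mul1 | r0:6,r1:17,r2:8,r3:9,r4:Add2,r5:Mul1
c6: CDB Add1=29; issue SUB r0<-Add1 | r0:Add1,r1:17,r2:8,r3:9,r4:Add2,r5:Mul1
c7: CDB Add2=-1; issue MUL r2<-Mul2 | r0:Add1,r1:17,r2:Mul2,r3:9,r4:-1,r5:Mul1
c8: issue ADD r2<-Add2 | r0:Add1,r1:17,r2:Add2,r3:9,r4:-1,r5:Mul1
c9: CDB Add1=-10; issue ADD r0<-Add1 | r0:Add1,r1:17,r2:Add2,r3:9,r4:-1,r5:Mul1
c10: CDB Mul1=64 | r0:Add1,r1:17,r2:Add2,r3:9,r4:-1,r5:64

STATUS = TAG Add2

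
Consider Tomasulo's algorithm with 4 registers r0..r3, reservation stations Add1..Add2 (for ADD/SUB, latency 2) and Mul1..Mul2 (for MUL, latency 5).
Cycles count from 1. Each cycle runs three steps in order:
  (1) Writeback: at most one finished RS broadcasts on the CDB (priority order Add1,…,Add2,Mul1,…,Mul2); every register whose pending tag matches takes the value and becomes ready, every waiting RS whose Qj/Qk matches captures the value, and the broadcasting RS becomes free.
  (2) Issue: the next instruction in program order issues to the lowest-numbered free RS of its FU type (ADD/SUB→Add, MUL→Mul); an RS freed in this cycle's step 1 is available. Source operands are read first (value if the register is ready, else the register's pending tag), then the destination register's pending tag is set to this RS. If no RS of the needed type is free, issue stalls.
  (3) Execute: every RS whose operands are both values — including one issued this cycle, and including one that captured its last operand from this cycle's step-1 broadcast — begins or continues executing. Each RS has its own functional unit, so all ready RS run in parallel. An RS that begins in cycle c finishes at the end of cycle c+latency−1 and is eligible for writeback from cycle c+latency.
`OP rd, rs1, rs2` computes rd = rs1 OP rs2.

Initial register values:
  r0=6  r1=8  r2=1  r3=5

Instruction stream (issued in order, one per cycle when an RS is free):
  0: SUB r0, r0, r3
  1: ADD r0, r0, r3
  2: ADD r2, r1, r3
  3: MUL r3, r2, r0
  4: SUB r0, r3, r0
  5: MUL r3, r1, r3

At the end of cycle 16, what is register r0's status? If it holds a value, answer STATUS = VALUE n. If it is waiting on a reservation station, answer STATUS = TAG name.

c1: issue SUB r0<-Add1 | r0:Add1,r1:8,r2:1,r3:5
c2: issue ADD r0<-Add2 | r0:Add2,r1:8,r2:1,r3:5
c3: CDB Add1=1; issue ADD r2<-Add1 | r0:Add2,r1:8,r2:Add1,r3:5
c4: issue MUL r3<-Mul1 | r0:Add2,r1:8,r2:Add1,r3:Mul1
c5: CDB Add1=13; issue SUB r0<-Add1 | r0:Add1,r1:8,r2:13,r3:Mul1
c6: CDB Add2=6; issue MUL r3<-Mul2 | r0:Add1,r1:8,r2:13,r3:Mul2
c7: - | r0:Add1,r1:8,r2:13,r3:Mul2
c8: - | r0:Add1,r1:8,r2:13,r3:Mul2
c9: - | r0:Add1,r1:8,r2:13,r3:Mul2
c10: - | r0:Add1,r1:8,r2:13,r3:Mul2
c11: CDB Mul1=78 | r0:Add1,r1:8,r2:13,r3:Mul2
c12: - | r0:Add1,r1:8,r2:13,r3:Mul2
c13: CDB Add1=72 | r0:72,r1:8,r2:13,r3:Mul2
c14: - | r0:72,r1:8,r2:13,r3:Mul2
c15: - | r0:72,r1:8,r2:13,r3:Mul2
c16: CDB Mul2=624 | r0:72,r1:8,r2:13,r3:624

STATUS = VALUE 72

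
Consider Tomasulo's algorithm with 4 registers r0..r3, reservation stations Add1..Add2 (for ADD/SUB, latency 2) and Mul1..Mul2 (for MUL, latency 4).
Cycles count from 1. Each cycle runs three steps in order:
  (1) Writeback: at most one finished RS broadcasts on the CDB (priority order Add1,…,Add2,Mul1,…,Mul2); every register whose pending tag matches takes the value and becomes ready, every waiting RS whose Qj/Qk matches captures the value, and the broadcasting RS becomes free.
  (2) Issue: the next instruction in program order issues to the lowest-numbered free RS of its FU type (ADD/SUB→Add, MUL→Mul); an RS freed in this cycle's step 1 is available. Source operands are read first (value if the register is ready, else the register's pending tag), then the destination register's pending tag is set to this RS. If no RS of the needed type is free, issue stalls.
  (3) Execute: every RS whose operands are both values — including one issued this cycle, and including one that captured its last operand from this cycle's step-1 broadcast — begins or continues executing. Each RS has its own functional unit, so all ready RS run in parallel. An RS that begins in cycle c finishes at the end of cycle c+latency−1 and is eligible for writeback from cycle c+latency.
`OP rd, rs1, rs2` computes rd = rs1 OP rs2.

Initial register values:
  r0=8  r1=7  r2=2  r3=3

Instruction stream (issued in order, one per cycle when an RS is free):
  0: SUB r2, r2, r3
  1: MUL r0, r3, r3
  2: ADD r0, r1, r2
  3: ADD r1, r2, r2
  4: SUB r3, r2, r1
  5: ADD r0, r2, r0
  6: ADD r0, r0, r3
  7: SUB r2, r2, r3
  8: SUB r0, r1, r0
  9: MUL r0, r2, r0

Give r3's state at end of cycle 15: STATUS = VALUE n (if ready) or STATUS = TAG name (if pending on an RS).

STATUS = VALUE 1

cycle 1: issue SUB r2<-Add1 // r0:8,r1:7,r2:Add1,r3:3
cycle 2: issue MUL r0<-Mul1 // r0:Mul1,r1:7,r2:Add1,r3:3
cycle 3: CDB Add1=-1; issue ADD r0<-Add1 // r0:Add1,r1:7,r2:-1,r3:3
cycle 4: issue ADD r1<-Add2 // r0:Add1,r1:Add2,r2:-1,r3:3
cycle 5: CDB Add1=6; issue SUB r3<-Add1 // r0:6,r1:Add2,r2:-1,r3:Add1
cycle 6: CDB Add2=-2; issue ADD r0<-Add2 // r0:Add2,r1:-2,r2:-1,r3:Add1
cycle 7: CDB Mul1=9; stall // r0:Add2,r1:-2,r2:-1,r3:Add1
cycle 8: CDB Add1=1; issue ADD r0<-Add1 // r0:Add1,r1:-2,r2:-1,r3:1
cycle 9: CDB Add2=5; issue SUB r2<-Add2 // r0:Add1,r1:-2,r2:Add2,r3:1
cycle 10: stall // r0:Add1,r1:-2,r2:Add2,r3:1
cycle 11: CDB Add1=6; issue SUB r0<-Add1 // r0:Add1,r1:-2,r2:Add2,r3:1
cycle 12: CDB Add2=-2; issue MUL r0<-Mul1 // r0:Mul1,r1:-2,r2:-2,r3:1
cycle 13: CDB Add1=-8 // r0:Mul1,r1:-2,r2:-2,r3:1
cycle 14: - // r0:Mul1,r1:-2,r2:-2,r3:1
cycle 15: - // r0:Mul1,r1:-2,r2:-2,r3:1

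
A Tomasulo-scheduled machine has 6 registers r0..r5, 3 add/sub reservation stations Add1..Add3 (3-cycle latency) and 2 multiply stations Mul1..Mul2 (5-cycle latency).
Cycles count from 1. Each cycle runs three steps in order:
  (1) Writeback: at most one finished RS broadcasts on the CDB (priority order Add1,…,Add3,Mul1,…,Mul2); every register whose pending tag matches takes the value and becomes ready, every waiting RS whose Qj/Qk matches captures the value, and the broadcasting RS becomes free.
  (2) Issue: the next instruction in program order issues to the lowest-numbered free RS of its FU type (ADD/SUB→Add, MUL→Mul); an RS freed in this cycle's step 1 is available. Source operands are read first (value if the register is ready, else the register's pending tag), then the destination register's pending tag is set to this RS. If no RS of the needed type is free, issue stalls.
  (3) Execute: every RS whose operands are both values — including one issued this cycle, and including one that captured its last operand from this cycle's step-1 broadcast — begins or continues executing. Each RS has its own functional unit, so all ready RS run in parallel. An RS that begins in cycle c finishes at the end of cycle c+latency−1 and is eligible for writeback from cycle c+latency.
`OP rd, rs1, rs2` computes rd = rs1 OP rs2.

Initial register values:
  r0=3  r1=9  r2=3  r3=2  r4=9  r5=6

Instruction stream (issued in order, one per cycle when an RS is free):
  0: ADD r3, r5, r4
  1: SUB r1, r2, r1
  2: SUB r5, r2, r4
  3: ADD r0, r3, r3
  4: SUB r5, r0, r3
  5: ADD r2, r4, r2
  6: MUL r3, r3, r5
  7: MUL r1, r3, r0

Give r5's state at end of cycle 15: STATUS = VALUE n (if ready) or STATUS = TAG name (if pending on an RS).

STATUS = VALUE 15

c1: issue ADD r3<-Add1 | r0:3,r1:9,r2:3,r3:Add1,r4:9,r5:6
c2: issue SUB r1<-Add2 | r0:3,r1:Add2,r2:3,r3:Add1,r4:9,r5:6
c3: issue SUB r5<-Add3 | r0:3,r1:Add2,r2:3,r3:Add1,r4:9,r5:Add3
c4: CDB Add1=15; issue ADD r0<-Add1 | r0:Add1,r1:Add2,r2:3,r3:15,r4:9,r5:Add3
c5: CDB Add2=-6; issue SUB r5<-Add2 | r0:Add1,r1:-6,r2:3,r3:15,r4:9,r5:Add2
c6: CDB Add3=-6; issue ADD r2<-Add3 | r0:Add1,r1:-6,r2:Add3,r3:15,r4:9,r5:Add2
c7: CDB Add1=30; issue MUL r3<-Mul1 | r0:30,r1:-6,r2:Add3,r3:Mul1,r4:9,r5:Add2
c8: issue MUL r1<-Mul2 | r0:30,r1:Mul2,r2:Add3,r3:Mul1,r4:9,r5:Add2
c9: CDB Add3=12 | r0:30,r1:Mul2,r2:12,r3:Mul1,r4:9,r5:Add2
c10: CDB Add2=15 | r0:30,r1:Mul2,r2:12,r3:Mul1,r4:9,r5:15
c11: - | r0:30,r1:Mul2,r2:12,r3:Mul1,r4:9,r5:15
c12: - | r0:30,r1:Mul2,r2:12,r3:Mul1,r4:9,r5:15
c13: - | r0:30,r1:Mul2,r2:12,r3:Mul1,r4:9,r5:15
c14: - | r0:30,r1:Mul2,r2:12,r3:Mul1,r4:9,r5:15
c15: CDB Mul1=225 | r0:30,r1:Mul2,r2:12,r3:225,r4:9,r5:15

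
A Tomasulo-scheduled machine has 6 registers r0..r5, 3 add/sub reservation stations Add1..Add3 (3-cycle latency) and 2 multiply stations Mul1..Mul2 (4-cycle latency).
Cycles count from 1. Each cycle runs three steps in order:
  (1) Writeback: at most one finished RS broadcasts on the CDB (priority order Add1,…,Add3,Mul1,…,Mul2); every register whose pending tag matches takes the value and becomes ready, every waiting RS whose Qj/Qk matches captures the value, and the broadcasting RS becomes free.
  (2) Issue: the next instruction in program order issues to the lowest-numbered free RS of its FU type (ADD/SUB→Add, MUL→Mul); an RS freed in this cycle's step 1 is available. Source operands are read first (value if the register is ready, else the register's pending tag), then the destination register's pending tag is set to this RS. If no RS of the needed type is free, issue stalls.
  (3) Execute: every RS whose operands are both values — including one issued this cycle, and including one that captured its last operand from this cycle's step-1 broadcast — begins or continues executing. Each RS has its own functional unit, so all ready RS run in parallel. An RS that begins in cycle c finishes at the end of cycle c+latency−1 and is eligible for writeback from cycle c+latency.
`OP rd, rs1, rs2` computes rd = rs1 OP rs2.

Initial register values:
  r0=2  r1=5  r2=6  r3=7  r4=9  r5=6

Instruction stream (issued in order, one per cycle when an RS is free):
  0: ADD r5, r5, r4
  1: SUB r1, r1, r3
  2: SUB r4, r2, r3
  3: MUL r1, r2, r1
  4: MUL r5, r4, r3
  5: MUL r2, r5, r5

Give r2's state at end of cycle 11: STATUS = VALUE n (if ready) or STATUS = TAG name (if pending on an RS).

STATUS = TAG Mul1

  c1: issue ADD r5<-Add1  regs: r0:2,r1:5,r2:6,r3:7,r4:9,r5:Add1
  c2: issue SUB r1<-Add2  regs: r0:2,r1:Add2,r2:6,r3:7,r4:9,r5:Add1
  c3: issue SUB r4<-Add3  regs: r0:2,r1:Add2,r2:6,r3:7,r4:Add3,r5:Add1
  c4: CDB Add1=15; issue MUL r1<-Mul1  regs: r0:2,r1:Mul1,r2:6,r3:7,r4:Add3,r5:15
  c5: CDB Add2=-2; issue MUL r5<-Mul2  regs: r0:2,r1:Mul1,r2:6,r3:7,r4:Add3,r5:Mul2
  c6: CDB Add3=-1; stall  regs: r0:2,r1:Mul1,r2:6,r3:7,r4:-1,r5:Mul2
  c7: stall  regs: r0:2,r1:Mul1,r2:6,r3:7,r4:-1,r5:Mul2
  c8: stall  regs: r0:2,r1:Mul1,r2:6,r3:7,r4:-1,r5:Mul2
  c9: CDB Mul1=-12; issue MUL r2<-Mul1  regs: r0:2,r1:-12,r2:Mul1,r3:7,r4:-1,r5:Mul2
  c10: CDB Mul2=-7  regs: r0:2,r1:-12,r2:Mul1,r3:7,r4:-1,r5:-7
  c11: -  regs: r0:2,r1:-12,r2:Mul1,r3:7,r4:-1,r5:-7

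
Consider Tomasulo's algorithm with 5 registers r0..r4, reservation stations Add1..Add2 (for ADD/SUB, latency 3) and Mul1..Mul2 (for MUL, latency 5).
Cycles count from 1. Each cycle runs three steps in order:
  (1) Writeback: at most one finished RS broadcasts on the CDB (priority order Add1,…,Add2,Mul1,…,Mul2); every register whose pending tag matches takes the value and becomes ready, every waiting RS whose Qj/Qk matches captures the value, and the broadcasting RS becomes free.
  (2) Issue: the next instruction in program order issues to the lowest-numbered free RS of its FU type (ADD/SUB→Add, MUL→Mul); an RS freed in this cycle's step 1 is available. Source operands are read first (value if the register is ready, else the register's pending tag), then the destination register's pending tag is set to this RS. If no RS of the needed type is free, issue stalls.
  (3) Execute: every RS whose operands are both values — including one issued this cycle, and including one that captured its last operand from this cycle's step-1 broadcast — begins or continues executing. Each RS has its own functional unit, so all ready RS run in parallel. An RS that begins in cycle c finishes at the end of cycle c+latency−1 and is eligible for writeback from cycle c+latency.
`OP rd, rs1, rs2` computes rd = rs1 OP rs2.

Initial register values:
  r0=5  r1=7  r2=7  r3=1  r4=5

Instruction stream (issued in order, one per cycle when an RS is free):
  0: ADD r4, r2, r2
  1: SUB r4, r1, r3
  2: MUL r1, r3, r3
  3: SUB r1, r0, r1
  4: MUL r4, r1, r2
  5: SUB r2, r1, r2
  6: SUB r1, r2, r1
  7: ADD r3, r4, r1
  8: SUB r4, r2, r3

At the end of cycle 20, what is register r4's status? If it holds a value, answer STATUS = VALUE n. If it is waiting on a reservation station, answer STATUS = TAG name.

c1: issue ADD r4<-Add1 | r0:5,r1:7,r2:7,r3:1,r4:Add1
c2: issue SUB r4<-Add2 | r0:5,r1:7,r2:7,r3:1,r4:Add2
c3: issue MUL r1<-Mul1 | r0:5,r1:Mul1,r2:7,r3:1,r4:Add2
c4: CDB Add1=14; issue SUB r1<-Add1 | r0:5,r1:Add1,r2:7,r3:1,r4:Add2
c5: CDB Add2=6; issue MUL r4<-Mul2 | r0:5,r1:Add1,r2:7,r3:1,r4:Mul2
c6: issue SUB r2<-Add2 | r0:5,r1:Add1,r2:Add2,r3:1,r4:Mul2
c7: stall | r0:5,r1:Add1,r2:Add2,r3:1,r4:Mul2
c8: CDB Mul1=1; stall | r0:5,r1:Add1,r2:Add2,r3:1,r4:Mul2
c9: stall | r0:5,r1:Add1,r2:Add2,r3:1,r4:Mul2
c10: stall | r0:5,r1:Add1,r2:Add2,r3:1,r4:Mul2
c11: CDB Add1=4; issue SUB r1<-Add1 | r0:5,r1:Add1,r2:Add2,r3:1,r4:Mul2
c12: stall | r0:5,r1:Add1,r2:Add2,r3:1,r4:Mul2
c13: stall | r0:5,r1:Add1,r2:Add2,r3:1,r4:Mul2
c14: CDB Add2=-3; issue ADD r3<-Add2 | r0:5,r1:Add1,r2:-3,r3:Add2,r4:Mul2
c15: stall | r0:5,r1:Add1,r2:-3,r3:Add2,r4:Mul2
c16: CDB Mul2=28; stall | r0:5,r1:Add1,r2:-3,r3:Add2,r4:28
c17: CDB Add1=-7; issue SUB r4<-Add1 | r0:5,r1:-7,r2:-3,r3:Add2,r4:Add1
c18: - | r0:5,r1:-7,r2:-3,r3:Add2,r4:Add1
c19: - | r0:5,r1:-7,r2:-3,r3:Add2,r4:Add1
c20: CDB Add2=21 | r0:5,r1:-7,r2:-3,r3:21,r4:Add1

STATUS = TAG Add1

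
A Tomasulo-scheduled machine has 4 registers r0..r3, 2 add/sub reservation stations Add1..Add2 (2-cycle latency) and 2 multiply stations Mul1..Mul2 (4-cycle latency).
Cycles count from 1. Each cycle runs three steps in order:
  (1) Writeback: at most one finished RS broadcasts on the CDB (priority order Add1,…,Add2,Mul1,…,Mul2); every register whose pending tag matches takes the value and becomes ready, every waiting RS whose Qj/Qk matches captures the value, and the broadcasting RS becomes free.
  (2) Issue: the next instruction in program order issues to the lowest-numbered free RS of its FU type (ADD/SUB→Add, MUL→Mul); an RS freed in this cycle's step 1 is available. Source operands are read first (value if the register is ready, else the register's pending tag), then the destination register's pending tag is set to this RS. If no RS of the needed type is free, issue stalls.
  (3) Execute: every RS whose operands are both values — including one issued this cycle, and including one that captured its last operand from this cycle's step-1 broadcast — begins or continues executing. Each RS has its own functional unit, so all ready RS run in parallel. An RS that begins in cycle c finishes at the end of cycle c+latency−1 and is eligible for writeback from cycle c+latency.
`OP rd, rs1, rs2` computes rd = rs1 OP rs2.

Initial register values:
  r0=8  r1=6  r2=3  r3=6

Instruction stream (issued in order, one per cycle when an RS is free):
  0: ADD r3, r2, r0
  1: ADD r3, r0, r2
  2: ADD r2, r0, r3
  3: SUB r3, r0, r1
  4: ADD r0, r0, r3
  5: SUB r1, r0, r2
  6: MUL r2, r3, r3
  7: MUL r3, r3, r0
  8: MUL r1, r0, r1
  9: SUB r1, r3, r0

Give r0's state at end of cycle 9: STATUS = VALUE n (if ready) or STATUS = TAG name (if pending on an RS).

c1: issue ADD r3<-Add1 | r0:8,r1:6,r2:3,r3:Add1
c2: issue ADD r3<-Add2 | r0:8,r1:6,r2:3,r3:Add2
c3: CDB Add1=11; issue ADD r2<-Add1 | r0:8,r1:6,r2:Add1,r3:Add2
c4: CDB Add2=11; issue SUB r3<-Add2 | r0:8,r1:6,r2:Add1,r3:Add2
c5: stall | r0:8,r1:6,r2:Add1,r3:Add2
c6: CDB Add1=19; issue ADD r0<-Add1 | r0:Add1,r1:6,r2:19,r3:Add2
c7: CDB Add2=2; issue SUB r1<-Add2 | r0:Add1,r1:Add2,r2:19,r3:2
c8: issue MUL r2<-Mul1 | r0:Add1,r1:Add2,r2:Mul1,r3:2
c9: CDB Add1=10; issue MUL r3<-Mul2 | r0:10,r1:Add2,r2:Mul1,r3:Mul2

STATUS = VALUE 10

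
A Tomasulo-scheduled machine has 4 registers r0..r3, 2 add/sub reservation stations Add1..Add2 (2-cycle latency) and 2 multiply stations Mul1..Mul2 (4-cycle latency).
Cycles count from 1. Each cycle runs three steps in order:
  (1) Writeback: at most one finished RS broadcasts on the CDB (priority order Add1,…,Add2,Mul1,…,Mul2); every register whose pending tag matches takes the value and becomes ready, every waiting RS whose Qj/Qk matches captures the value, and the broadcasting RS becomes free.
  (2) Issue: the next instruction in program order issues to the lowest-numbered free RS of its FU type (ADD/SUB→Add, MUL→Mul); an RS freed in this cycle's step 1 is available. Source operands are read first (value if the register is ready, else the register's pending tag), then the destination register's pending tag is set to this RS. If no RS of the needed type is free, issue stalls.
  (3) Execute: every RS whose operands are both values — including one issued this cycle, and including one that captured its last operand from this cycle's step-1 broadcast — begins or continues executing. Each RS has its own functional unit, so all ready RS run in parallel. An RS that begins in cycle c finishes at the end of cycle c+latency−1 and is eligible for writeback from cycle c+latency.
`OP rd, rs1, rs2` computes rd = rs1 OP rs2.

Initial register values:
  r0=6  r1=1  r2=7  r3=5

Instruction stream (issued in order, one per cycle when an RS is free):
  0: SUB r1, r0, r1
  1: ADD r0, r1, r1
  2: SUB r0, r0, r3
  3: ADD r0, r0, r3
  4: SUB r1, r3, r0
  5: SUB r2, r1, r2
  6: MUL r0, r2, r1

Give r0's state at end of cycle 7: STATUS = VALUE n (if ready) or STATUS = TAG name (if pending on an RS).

  c1: issue SUB r1<-Add1  regs: r0:6,r1:Add1,r2:7,r3:5
  c2: issue ADD r0<-Add2  regs: r0:Add2,r1:Add1,r2:7,r3:5
  c3: CDB Add1=5; issue SUB r0<-Add1  regs: r0:Add1,r1:5,r2:7,r3:5
  c4: stall  regs: r0:Add1,r1:5,r2:7,r3:5
  c5: CDB Add2=10; issue ADD r0<-Add2  regs: r0:Add2,r1:5,r2:7,r3:5
  c6: stall  regs: r0:Add2,r1:5,r2:7,r3:5
  c7: CDB Add1=5; issue SUB r1<-Add1  regs: r0:Add2,r1:Add1,r2:7,r3:5

STATUS = TAG Add2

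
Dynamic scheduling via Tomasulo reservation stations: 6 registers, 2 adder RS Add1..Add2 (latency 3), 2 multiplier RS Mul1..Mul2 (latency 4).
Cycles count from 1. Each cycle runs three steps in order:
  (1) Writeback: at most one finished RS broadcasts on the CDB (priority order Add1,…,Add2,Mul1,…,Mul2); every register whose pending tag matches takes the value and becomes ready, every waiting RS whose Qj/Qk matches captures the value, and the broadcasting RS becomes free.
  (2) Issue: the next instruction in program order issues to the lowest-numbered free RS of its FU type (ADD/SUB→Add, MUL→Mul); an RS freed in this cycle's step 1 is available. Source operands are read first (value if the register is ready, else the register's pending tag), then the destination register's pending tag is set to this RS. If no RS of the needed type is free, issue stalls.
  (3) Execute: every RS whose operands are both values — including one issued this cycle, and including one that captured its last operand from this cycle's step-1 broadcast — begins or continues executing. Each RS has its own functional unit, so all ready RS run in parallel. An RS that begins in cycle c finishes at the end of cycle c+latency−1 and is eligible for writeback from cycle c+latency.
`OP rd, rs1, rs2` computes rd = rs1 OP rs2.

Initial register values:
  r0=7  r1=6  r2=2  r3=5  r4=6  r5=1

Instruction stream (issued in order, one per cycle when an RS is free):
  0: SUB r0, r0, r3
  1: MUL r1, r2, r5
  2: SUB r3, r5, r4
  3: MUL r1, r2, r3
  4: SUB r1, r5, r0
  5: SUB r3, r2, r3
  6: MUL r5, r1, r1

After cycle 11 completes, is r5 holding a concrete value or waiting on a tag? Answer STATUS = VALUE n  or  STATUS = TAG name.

STATUS = TAG Mul1

c1: issue SUB r0<-Add1 | r0:Add1,r1:6,r2:2,r3:5,r4:6,r5:1
c2: issue MUL r1<-Mul1 | r0:Add1,r1:Mul1,r2:2,r3:5,r4:6,r5:1
c3: issue SUB r3<-Add2 | r0:Add1,r1:Mul1,r2:2,r3:Add2,r4:6,r5:1
c4: CDB Add1=2; issue MUL r1<-Mul2 | r0:2,r1:Mul2,r2:2,r3:Add2,r4:6,r5:1
c5: issue SUB r1<-Add1 | r0:2,r1:Add1,r2:2,r3:Add2,r4:6,r5:1
c6: CDB Add2=-5; issue SUB r3<-Add2 | r0:2,r1:Add1,r2:2,r3:Add2,r4:6,r5:1
c7: CDB Mul1=2; issue MUL r5<-Mul1 | r0:2,r1:Add1,r2:2,r3:Add2,r4:6,r5:Mul1
c8: CDB Add1=-1 | r0:2,r1:-1,r2:2,r3:Add2,r4:6,r5:Mul1
c9: CDB Add2=7 | r0:2,r1:-1,r2:2,r3:7,r4:6,r5:Mul1
c10: CDB Mul2=-10 | r0:2,r1:-1,r2:2,r3:7,r4:6,r5:Mul1
c11: - | r0:2,r1:-1,r2:2,r3:7,r4:6,r5:Mul1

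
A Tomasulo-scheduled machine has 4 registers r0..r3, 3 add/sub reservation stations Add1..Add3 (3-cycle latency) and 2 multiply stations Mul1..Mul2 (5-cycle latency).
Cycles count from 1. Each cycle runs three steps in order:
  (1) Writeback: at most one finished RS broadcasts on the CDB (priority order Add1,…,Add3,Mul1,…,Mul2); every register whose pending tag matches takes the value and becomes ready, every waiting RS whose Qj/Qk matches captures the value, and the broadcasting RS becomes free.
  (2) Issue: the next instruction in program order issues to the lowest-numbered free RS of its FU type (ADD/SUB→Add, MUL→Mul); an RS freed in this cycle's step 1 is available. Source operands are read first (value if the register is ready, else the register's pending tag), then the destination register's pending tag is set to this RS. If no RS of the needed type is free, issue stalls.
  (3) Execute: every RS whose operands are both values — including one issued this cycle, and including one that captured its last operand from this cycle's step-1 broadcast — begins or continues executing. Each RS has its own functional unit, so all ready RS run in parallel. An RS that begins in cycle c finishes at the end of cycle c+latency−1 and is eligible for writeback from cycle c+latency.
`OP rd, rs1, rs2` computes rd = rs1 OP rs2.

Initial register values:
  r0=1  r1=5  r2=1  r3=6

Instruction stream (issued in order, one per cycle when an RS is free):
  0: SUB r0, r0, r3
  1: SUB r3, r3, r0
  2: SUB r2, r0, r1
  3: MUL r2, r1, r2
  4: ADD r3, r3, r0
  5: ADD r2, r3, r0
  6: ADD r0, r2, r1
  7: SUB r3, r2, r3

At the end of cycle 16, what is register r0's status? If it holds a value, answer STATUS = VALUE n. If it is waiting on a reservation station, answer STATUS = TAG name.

STATUS = TAG Add3

cycle 1: issue SUB r0<-Add1 // r0:Add1,r1:5,r2:1,r3:6
cycle 2: issue SUB r3<-Add2 // r0:Add1,r1:5,r2:1,r3:Add2
cycle 3: issue SUB r2<-Add3 // r0:Add1,r1:5,r2:Add3,r3:Add2
cycle 4: CDB Add1=-5; issue MUL r2<-Mul1 // r0:-5,r1:5,r2:Mul1,r3:Add2
cycle 5: issue ADD r3<-Add1 // r0:-5,r1:5,r2:Mul1,r3:Add1
cycle 6: stall // r0:-5,r1:5,r2:Mul1,r3:Add1
cycle 7: CDB Add2=11; issue ADD r2<-Add2 // r0:-5,r1:5,r2:Add2,r3:Add1
cycle 8: CDB Add3=-10; issue ADD r0<-Add3 // r0:Add3,r1:5,r2:Add2,r3:Add1
cycle 9: stall // r0:Add3,r1:5,r2:Add2,r3:Add1
cycle 10: CDB Add1=6; issue SUB r3<-Add1 // r0:Add3,r1:5,r2:Add2,r3:Add1
cycle 11: - // r0:Add3,r1:5,r2:Add2,r3:Add1
cycle 12: - // r0:Add3,r1:5,r2:Add2,r3:Add1
cycle 13: CDB Add2=1 // r0:Add3,r1:5,r2:1,r3:Add1
cycle 14: CDB Mul1=-50 // r0:Add3,r1:5,r2:1,r3:Add1
cycle 15: - // r0:Add3,r1:5,r2:1,r3:Add1
cycle 16: CDB Add1=-5 // r0:Add3,r1:5,r2:1,r3:-5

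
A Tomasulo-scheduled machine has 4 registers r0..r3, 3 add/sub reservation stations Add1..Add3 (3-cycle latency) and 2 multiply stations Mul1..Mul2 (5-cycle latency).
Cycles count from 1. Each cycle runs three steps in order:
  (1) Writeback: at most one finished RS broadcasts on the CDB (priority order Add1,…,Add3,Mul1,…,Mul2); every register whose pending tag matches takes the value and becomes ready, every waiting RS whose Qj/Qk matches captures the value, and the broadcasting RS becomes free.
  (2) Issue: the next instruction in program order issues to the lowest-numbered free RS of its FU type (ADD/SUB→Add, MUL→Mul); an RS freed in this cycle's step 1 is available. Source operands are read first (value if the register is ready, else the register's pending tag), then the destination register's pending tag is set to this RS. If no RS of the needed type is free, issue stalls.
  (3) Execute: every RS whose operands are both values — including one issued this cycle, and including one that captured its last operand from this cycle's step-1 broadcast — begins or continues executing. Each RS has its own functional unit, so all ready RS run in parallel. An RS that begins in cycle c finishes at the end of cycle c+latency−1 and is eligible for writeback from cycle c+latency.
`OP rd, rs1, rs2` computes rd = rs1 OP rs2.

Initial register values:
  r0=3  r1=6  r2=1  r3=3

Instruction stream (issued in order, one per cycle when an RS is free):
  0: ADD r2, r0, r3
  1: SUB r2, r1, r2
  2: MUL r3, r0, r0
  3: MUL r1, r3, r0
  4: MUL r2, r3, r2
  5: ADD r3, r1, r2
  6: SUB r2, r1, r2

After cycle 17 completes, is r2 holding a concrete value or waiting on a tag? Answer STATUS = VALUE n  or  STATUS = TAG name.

cycle 1: issue ADD r2<-Add1 // r0:3,r1:6,r2:Add1,r3:3
cycle 2: issue SUB r2<-Add2 // r0:3,r1:6,r2:Add2,r3:3
cycle 3: issue MUL r3<-Mul1 // r0:3,r1:6,r2:Add2,r3:Mul1
cycle 4: CDB Add1=6; issue MUL r1<-Mul2 // r0:3,r1:Mul2,r2:Add2,r3:Mul1
cycle 5: stall // r0:3,r1:Mul2,r2:Add2,r3:Mul1
cycle 6: stall // r0:3,r1:Mul2,r2:Add2,r3:Mul1
cycle 7: CDB Add2=0; stall // r0:3,r1:Mul2,r2:0,r3:Mul1
cycle 8: CDB Mul1=9; issue MUL r2<-Mul1 // r0:3,r1:Mul2,r2:Mul1,r3:9
cycle 9: issue ADD r3<-Add1 // r0:3,r1:Mul2,r2:Mul1,r3:Add1
cycle 10: issue SUB r2<-Add2 // r0:3,r1:Mul2,r2:Add2,r3:Add1
cycle 11: - // r0:3,r1:Mul2,r2:Add2,r3:Add1
cycle 12: - // r0:3,r1:Mul2,r2:Add2,r3:Add1
cycle 13: CDB Mul1=0 // r0:3,r1:Mul2,r2:Add2,r3:Add1
cycle 14: CDB Mul2=27 // r0:3,r1:27,r2:Add2,r3:Add1
cycle 15: - // r0:3,r1:27,r2:Add2,r3:Add1
cycle 16: - // r0:3,r1:27,r2:Add2,r3:Add1
cycle 17: CDB Add1=27 // r0:3,r1:27,r2:Add2,r3:27

STATUS = TAG Add2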